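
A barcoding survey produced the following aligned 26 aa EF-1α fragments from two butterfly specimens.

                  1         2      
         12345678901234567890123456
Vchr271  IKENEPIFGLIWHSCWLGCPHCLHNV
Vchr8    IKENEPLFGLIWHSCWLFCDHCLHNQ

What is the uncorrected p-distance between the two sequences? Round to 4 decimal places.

Mismatches occur at site 7 (I/L), site 18 (G/F), site 20 (P/D), site 26 (V/Q).
There are 4 differences over 26 sites, so p = 4/26 = 0.1538.

0.1538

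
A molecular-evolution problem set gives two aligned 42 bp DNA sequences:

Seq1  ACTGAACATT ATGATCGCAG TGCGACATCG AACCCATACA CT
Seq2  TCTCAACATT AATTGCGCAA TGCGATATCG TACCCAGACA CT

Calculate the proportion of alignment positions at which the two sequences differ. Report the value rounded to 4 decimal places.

Differing sites — 1:A/T; 4:G/C; 12:T/A; 13:G/T; 14:A/T; 15:T/G; 20:G/A; 26:C/T; 31:A/T; 37:T/G.
There are 10 differences over 42 sites, so p = 10/42 = 0.2381.

0.2381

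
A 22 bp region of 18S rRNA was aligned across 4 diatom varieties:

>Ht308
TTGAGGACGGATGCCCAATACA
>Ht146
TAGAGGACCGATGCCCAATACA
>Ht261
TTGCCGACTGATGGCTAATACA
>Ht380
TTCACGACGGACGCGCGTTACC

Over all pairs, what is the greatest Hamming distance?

10

Pairwise Hamming distances:
  Ht308 vs Ht146: 2
  Ht308 vs Ht261: 5
  Ht308 vs Ht380: 7
  Ht146 vs Ht261: 6
  Ht146 vs Ht380: 9
  Ht261 vs Ht380: 10
The largest is 10, between Ht261 and Ht380.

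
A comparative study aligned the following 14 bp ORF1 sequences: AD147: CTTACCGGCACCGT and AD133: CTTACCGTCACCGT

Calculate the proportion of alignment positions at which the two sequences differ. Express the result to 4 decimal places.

0.0714

Differing sites — 8:G/T.
There are 1 differences over 14 sites, so p = 1/14 = 0.0714.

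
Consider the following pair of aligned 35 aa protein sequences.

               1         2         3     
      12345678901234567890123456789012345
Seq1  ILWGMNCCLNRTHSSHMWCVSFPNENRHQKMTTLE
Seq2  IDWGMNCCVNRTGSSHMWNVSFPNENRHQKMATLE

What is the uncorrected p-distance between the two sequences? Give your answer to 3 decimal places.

Differing sites — 2:L/D; 9:L/V; 13:H/G; 19:C/N; 32:T/A.
There are 5 differences over 35 sites, so p = 5/35 = 0.143.

0.143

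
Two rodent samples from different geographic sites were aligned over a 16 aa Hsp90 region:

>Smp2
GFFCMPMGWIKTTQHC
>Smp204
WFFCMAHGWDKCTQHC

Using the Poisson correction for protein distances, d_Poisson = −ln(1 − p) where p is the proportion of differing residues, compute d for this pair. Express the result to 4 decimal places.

0.3747

The sequences differ at positions 1 (G/W), 6 (P/A), 7 (M/H), 10 (I/D), 12 (T/C).
p = 5/16 = 0.312500.
d = −ln(1 − 0.312500) = −ln(0.687500) = 0.3747.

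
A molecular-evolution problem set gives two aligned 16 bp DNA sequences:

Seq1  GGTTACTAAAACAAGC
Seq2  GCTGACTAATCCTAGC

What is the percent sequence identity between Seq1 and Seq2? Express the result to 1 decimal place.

Mismatches occur at site 2 (G/C), site 4 (T/G), site 10 (A/T), site 11 (A/C), site 13 (A/T).
11 of the 16 sites match, so the percent identity is 11/16 × 100 = 68.8%.

68.8%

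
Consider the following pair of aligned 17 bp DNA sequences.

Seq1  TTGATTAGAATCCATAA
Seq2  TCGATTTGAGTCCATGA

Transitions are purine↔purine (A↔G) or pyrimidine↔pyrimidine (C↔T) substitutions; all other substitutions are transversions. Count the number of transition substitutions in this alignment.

3

Differing sites — 2:T/C (Ti); 7:A/T (Tv); 10:A/G (Ti); 16:A/G (Ti).
Of the 4 differences, 3 transitions and 1 transversion, so the answer is 3.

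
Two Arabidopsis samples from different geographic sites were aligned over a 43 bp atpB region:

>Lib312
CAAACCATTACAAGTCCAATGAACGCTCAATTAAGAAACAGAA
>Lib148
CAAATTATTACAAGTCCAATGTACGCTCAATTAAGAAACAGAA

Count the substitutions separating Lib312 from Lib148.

3

The sequences differ at positions 5 (C/T), 6 (C/T), 22 (A/T).
That gives 3 mismatches out of 43 aligned sites, so the Hamming distance is 3.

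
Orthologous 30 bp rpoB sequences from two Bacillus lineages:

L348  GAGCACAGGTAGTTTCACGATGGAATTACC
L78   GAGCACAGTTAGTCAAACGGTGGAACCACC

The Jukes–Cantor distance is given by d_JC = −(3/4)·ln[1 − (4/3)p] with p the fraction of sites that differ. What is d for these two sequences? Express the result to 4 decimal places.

Mismatches occur at site 9 (G→T), site 14 (T→C), site 15 (T→A), site 16 (C→A), site 20 (A→G), site 26 (T→C), site 27 (T→C).
p = 7/30 = 0.233333.
d = −0.75 · ln(1 − (4/3)·0.233333) = −0.75 · ln(0.688889) = −0.75 · (-0.372675) = 0.2795.

0.2795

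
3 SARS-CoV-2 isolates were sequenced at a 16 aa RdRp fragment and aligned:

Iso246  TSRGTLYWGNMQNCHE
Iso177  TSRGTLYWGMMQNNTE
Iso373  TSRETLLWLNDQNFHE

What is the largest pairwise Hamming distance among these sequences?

7

Pairwise Hamming distances:
  Iso246 vs Iso177: 3
  Iso246 vs Iso373: 5
  Iso177 vs Iso373: 7
The largest is 7, between Iso177 and Iso373.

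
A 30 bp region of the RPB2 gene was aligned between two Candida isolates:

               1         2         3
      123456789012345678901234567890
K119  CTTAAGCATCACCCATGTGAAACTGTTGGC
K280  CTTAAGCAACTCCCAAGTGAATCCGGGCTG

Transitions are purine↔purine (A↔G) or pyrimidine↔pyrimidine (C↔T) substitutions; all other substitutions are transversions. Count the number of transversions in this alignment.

9

Mismatches occur at site 9 (T/A, transversion), site 11 (A/T, transversion), site 16 (T/A, transversion), site 22 (A/T, transversion), site 24 (T/C, transition), site 26 (T/G, transversion), site 27 (T/G, transversion), site 28 (G/C, transversion), site 29 (G/T, transversion), site 30 (C/G, transversion).
Of the 10 differences, 1 transition and 9 transversions, so the answer is 9.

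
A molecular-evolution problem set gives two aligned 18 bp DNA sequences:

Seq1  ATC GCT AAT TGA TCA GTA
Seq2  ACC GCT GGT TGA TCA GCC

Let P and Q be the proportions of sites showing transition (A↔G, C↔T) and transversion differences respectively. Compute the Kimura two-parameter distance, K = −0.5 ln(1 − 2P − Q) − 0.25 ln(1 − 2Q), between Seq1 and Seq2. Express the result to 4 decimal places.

The sequences differ at positions 2 (T/C, transition), 7 (A/G, transition), 8 (A/G, transition), 17 (T/C, transition), 18 (A/C, transversion).
Of the 5 differences, 4 transitions and 1 transversion over 18 sites: P = 4/18 = 0.222222, Q = 1/18 = 0.055556.
d = −0.5·ln(0.500000) − 0.25·ln(0.888888) = −0.5·(-0.693147) − 0.25·(-0.117784) = 0.3760.

0.3760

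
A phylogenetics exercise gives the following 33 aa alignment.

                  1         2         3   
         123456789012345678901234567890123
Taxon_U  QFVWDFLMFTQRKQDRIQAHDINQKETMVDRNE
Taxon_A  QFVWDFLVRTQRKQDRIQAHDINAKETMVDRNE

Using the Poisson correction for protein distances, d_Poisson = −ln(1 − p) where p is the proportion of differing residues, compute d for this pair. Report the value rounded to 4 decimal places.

0.0953

Mismatches occur at site 8 (M/V), site 9 (F/R), site 24 (Q/A).
p = 3/33 = 0.090909.
d = −ln(1 − 0.090909) = −ln(0.909091) = 0.0953.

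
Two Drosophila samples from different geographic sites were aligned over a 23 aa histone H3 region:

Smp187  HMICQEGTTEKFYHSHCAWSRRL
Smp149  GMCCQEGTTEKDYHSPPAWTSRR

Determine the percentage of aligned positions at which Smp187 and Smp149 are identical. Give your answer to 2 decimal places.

The sequences differ at positions 1 (H/G), 3 (I/C), 12 (F/D), 16 (H/P), 17 (C/P), 20 (S/T), 21 (R/S), 23 (L/R).
15 of the 23 sites match, so the percent identity is 15/23 × 100 = 65.22%.

65.22%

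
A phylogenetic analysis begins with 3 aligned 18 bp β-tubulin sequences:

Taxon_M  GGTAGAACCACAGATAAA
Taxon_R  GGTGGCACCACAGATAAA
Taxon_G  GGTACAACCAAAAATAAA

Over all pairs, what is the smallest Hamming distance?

2

Pairwise Hamming distances:
  Taxon_M vs Taxon_R: 2
  Taxon_M vs Taxon_G: 3
  Taxon_R vs Taxon_G: 5
The smallest is 2, between Taxon_M and Taxon_R.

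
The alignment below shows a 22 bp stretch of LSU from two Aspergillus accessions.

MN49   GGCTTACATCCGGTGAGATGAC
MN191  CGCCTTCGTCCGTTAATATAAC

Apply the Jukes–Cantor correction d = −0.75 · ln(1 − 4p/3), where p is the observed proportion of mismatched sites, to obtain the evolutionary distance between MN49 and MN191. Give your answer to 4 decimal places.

0.4975

Differing sites — 1:G/C; 4:T/C; 6:A/T; 8:A/G; 13:G/T; 15:G/A; 17:G/T; 20:G/A.
p = 8/22 = 0.363636.
d = −0.75 · ln(1 − (4/3)·0.363636) = −0.75 · ln(0.515152) = −0.75 · (-0.663293) = 0.4975.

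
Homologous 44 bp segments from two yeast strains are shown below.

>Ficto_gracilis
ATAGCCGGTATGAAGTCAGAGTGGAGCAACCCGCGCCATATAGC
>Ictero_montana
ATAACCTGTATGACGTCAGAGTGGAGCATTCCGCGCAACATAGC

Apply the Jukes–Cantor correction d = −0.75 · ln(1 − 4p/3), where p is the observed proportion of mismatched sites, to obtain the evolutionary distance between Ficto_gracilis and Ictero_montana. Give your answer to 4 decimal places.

0.1788

The sequences differ at positions 4 (G/A), 7 (G/T), 14 (A/C), 29 (A/T), 30 (C/T), 37 (C/A), 39 (T/C).
p = 7/44 = 0.159091.
d = −0.75 · ln(1 − (4/3)·0.159091) = −0.75 · ln(0.787879) = −0.75 · (-0.238411) = 0.1788.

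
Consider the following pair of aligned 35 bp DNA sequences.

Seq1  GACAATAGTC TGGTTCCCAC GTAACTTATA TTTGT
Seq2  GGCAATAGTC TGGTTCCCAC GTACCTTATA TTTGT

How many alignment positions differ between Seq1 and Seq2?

The sequences differ at positions 2 (A/G), 24 (A/C).
That gives 2 mismatches out of 35 aligned sites, so the Hamming distance is 2.

2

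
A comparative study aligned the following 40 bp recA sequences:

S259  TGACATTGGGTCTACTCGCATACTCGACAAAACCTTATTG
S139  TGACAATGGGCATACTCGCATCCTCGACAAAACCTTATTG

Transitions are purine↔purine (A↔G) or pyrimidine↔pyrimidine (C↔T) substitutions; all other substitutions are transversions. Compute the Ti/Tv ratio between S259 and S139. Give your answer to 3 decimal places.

0.333

Mismatches occur at site 6 (T↔A, transversion), site 11 (T↔C, transition), site 12 (C↔A, transversion), site 22 (A↔C, transversion).
Of the 4 differences, 1 transition and 3 transversions, so Ti/Tv = 1/3 = 0.333.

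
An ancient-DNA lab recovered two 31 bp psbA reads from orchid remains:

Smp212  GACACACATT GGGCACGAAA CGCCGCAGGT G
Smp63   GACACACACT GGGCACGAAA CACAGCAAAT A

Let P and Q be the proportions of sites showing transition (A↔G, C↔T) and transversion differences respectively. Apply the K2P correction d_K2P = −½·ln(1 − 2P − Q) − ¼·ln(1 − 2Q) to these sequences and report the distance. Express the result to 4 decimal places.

Mismatches occur at site 9 (T↔C, transition), site 22 (G↔A, transition), site 24 (C↔A, transversion), site 28 (G↔A, transition), site 29 (G↔A, transition), site 31 (G↔A, transition).
Of the 6 differences, 5 transitions and 1 transversion over 31 sites: P = 5/31 = 0.161290, Q = 1/31 = 0.032258.
d = −0.5·ln(0.645162) − 0.25·ln(0.935484) = −0.5·(-0.438254) − 0.25·(-0.066691) = 0.2358.

0.2358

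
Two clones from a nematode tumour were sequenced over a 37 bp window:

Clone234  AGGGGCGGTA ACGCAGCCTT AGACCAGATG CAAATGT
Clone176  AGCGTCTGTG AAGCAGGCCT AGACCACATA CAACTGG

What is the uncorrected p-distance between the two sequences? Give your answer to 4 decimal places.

Mismatches occur at site 3 (G/C), site 5 (G/T), site 7 (G/T), site 10 (A/G), site 12 (C/A), site 17 (C/G), site 19 (T/C), site 27 (G/C), site 30 (G/A), site 34 (A/C), site 37 (T/G).
There are 11 differences over 37 sites, so p = 11/37 = 0.2973.

0.2973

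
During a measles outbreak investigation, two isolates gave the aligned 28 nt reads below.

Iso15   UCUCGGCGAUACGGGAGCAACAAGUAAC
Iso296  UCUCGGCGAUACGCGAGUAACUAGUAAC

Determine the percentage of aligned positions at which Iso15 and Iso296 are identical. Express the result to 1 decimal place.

Mismatches occur at site 14 (G→C), site 18 (C→U), site 22 (A→U).
25 of the 28 sites match, so the percent identity is 25/28 × 100 = 89.3%.

89.3%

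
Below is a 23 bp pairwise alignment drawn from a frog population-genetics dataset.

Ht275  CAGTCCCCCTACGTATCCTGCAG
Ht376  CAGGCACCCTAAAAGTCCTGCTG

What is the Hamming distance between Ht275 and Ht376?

7

Mismatches occur at site 4 (T↔G), site 6 (C↔A), site 12 (C↔A), site 13 (G↔A), site 14 (T↔A), site 15 (A↔G), site 22 (A↔T).
That gives 7 mismatches out of 23 aligned sites, so the Hamming distance is 7.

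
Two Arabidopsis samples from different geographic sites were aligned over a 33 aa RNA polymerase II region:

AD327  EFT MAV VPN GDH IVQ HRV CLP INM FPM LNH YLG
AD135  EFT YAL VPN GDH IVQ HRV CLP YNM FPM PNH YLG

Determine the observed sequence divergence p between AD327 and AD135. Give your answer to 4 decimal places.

0.1212

Mismatches occur at site 4 (M↔Y), site 6 (V↔L), site 22 (I↔Y), site 28 (L↔P).
There are 4 differences over 33 sites, so p = 4/33 = 0.1212.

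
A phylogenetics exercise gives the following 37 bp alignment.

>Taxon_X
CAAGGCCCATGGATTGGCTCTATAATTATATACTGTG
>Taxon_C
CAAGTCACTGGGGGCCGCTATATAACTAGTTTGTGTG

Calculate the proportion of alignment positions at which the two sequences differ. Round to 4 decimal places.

Mismatches occur at site 5 (G→T), site 7 (C→A), site 9 (A→T), site 10 (T→G), site 13 (A→G), site 14 (T→G), site 15 (T→C), site 16 (G→C), site 20 (C→A), site 26 (T→C), site 29 (T→G), site 30 (A→T), site 32 (A→T), site 33 (C→G).
There are 14 differences over 37 sites, so p = 14/37 = 0.3784.

0.3784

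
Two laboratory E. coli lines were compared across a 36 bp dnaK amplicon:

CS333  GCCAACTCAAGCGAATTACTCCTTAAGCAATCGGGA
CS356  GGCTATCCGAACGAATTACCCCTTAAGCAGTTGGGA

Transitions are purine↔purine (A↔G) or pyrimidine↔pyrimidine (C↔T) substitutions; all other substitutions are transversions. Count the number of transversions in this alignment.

2

Differing sites — 2:C/G (Tv); 4:A/T (Tv); 6:C/T (Ti); 7:T/C (Ti); 9:A/G (Ti); 11:G/A (Ti); 20:T/C (Ti); 30:A/G (Ti); 32:C/T (Ti).
Of the 9 differences, 7 transitions and 2 transversions, so the answer is 2.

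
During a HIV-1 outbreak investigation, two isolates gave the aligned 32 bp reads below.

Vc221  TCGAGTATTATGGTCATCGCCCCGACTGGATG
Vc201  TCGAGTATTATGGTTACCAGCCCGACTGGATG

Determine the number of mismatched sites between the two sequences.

4

The sequences differ at positions 15 (C/T), 17 (T/C), 19 (G/A), 20 (C/G).
That gives 4 mismatches out of 32 aligned sites, so the Hamming distance is 4.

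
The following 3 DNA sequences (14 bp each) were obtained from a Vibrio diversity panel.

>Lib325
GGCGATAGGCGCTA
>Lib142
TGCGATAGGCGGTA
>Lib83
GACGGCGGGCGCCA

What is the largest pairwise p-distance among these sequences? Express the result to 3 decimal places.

0.500

Pairwise Hamming distances:
  Lib325 vs Lib142: 2
  Lib325 vs Lib83: 5
  Lib142 vs Lib83: 7
The largest is 7 mismatches, between Lib142 and Lib83; p = 7/14 = 0.500.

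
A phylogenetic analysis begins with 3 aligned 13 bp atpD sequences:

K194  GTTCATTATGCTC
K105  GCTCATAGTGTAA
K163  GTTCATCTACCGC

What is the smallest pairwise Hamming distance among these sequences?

5

Pairwise Hamming distances:
  K194 vs K105: 6
  K194 vs K163: 5
  K105 vs K163: 8
The smallest is 5, between K194 and K163.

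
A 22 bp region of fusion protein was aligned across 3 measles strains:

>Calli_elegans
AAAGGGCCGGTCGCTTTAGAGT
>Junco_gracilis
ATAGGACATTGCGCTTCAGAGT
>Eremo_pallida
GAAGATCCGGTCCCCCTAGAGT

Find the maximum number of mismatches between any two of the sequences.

12

Pairwise Hamming distances:
  Calli_elegans vs Junco_gracilis: 7
  Calli_elegans vs Eremo_pallida: 6
  Junco_gracilis vs Eremo_pallida: 12
The largest is 12, between Junco_gracilis and Eremo_pallida.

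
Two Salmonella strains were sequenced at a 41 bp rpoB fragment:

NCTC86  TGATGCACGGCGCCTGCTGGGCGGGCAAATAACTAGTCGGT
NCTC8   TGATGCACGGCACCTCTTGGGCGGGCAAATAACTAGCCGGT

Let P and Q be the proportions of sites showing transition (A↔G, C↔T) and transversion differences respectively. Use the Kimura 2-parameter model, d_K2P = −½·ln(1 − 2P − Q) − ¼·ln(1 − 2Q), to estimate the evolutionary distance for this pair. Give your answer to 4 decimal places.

Differing sites — 12:G/A (Ti); 16:G/C (Tv); 17:C/T (Ti); 37:T/C (Ti).
Of the 4 differences, 3 transitions and 1 transversion over 41 sites: P = 3/41 = 0.073171, Q = 1/41 = 0.024390.
d = −0.5·ln(0.829268) − 0.25·ln(0.951220) = −0.5·(-0.187212) − 0.25·(-0.050010) = 0.1061.

0.1061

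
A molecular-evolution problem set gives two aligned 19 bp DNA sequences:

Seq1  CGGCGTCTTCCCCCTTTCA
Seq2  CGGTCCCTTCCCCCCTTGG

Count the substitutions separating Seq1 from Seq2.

Mismatches occur at site 4 (C→T), site 5 (G→C), site 6 (T→C), site 15 (T→C), site 18 (C→G), site 19 (A→G).
That gives 6 mismatches out of 19 aligned sites, so the Hamming distance is 6.

6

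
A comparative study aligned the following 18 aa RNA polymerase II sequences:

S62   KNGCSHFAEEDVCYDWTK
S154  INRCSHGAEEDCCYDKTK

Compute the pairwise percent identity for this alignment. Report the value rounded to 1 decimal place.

The sequences differ at positions 1 (K/I), 3 (G/R), 7 (F/G), 12 (V/C), 16 (W/K).
13 of the 18 sites match, so the percent identity is 13/18 × 100 = 72.2%.

72.2%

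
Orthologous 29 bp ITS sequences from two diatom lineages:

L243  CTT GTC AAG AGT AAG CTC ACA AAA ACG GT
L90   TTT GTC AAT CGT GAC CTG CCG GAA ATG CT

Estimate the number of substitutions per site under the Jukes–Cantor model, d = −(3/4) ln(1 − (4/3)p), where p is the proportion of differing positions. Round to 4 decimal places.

0.5285

The sequences differ at positions 1 (C/T), 9 (G/T), 10 (A/C), 13 (A/G), 15 (G/C), 18 (C/G), 19 (A/C), 21 (A/G), 22 (A/G), 26 (C/T), 28 (G/C).
p = 11/29 = 0.379310.
d = −0.75 · ln(1 − (4/3)·0.379310) = −0.75 · ln(0.494253) = −0.75 · (-0.704708) = 0.5285.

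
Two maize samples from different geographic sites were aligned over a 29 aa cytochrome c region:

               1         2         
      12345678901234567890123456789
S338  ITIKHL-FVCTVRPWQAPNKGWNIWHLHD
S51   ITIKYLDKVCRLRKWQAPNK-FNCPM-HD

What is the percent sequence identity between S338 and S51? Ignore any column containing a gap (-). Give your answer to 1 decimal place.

Excluding the 3 gap columns leaves 26 comparable sites.
The sequences differ at positions 5 (H/Y), 8 (F/K), 11 (T/R), 12 (V/L), 14 (P/K), 22 (W/F), 24 (I/C), 25 (W/P), 26 (H/M).
17 of the 26 comparable sites match, so the percent identity is 17/26 × 100 = 65.4%.

65.4%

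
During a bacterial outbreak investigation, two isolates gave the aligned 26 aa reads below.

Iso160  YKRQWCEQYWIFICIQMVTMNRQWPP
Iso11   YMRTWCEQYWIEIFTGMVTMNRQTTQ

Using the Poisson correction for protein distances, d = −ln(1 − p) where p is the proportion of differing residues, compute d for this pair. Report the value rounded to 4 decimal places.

The sequences differ at positions 2 (K/M), 4 (Q/T), 12 (F/E), 14 (C/F), 15 (I/T), 16 (Q/G), 24 (W/T), 25 (P/T), 26 (P/Q).
p = 9/26 = 0.346154.
d = −ln(1 − 0.346154) = −ln(0.653846) = 0.4249.

0.4249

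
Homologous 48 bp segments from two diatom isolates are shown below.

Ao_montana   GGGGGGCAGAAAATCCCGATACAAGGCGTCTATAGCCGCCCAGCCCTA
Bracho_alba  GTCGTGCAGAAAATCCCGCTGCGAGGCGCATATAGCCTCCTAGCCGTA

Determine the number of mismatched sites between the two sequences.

Mismatches occur at site 2 (G→T), site 3 (G→C), site 5 (G→T), site 19 (A→C), site 21 (A→G), site 23 (A→G), site 29 (T→C), site 30 (C→A), site 38 (G→T), site 41 (C→T), site 46 (C→G).
That gives 11 mismatches out of 48 aligned sites, so the Hamming distance is 11.

11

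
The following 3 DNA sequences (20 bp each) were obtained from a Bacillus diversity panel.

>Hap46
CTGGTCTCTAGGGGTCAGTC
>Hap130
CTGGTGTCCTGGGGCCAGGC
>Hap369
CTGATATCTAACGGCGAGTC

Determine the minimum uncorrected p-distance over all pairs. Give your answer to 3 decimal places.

0.250

Pairwise Hamming distances:
  Hap46 vs Hap130: 5
  Hap46 vs Hap369: 6
  Hap130 vs Hap369: 8
The smallest is 5 mismatches, between Hap46 and Hap130; p = 5/20 = 0.250.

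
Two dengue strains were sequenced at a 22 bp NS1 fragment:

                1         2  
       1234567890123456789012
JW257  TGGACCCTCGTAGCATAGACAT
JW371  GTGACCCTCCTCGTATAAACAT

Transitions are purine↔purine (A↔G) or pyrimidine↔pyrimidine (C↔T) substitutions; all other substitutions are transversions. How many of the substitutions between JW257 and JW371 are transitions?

2

The sequences differ at positions 1 (T/G, transversion), 2 (G/T, transversion), 10 (G/C, transversion), 12 (A/C, transversion), 14 (C/T, transition), 18 (G/A, transition).
Of the 6 differences, 2 transitions and 4 transversions, so the answer is 2.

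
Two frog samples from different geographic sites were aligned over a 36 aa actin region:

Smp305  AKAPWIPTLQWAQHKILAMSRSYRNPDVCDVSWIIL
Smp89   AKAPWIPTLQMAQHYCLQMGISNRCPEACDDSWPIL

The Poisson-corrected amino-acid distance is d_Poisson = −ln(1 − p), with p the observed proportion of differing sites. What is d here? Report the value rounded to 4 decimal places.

Differing sites — 11:W/M; 15:K/Y; 16:I/C; 18:A/Q; 20:S/G; 21:R/I; 23:Y/N; 25:N/C; 27:D/E; 28:V/A; 31:V/D; 34:I/P.
p = 12/36 = 0.333333.
d = −ln(1 − 0.333333) = −ln(0.666667) = 0.4055.

0.4055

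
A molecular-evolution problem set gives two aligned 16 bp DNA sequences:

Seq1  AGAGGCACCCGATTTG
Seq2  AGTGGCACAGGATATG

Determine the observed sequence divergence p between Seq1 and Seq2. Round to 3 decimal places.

0.250

Mismatches occur at site 3 (A→T), site 9 (C→A), site 10 (C→G), site 14 (T→A).
There are 4 differences over 16 sites, so p = 4/16 = 0.250.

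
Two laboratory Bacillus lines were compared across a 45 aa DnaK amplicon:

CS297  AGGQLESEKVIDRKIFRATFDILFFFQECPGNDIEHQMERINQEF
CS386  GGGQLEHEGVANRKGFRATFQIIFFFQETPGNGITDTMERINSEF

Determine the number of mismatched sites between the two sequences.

Differing sites — 1:A/G; 7:S/H; 9:K/G; 11:I/A; 12:D/N; 15:I/G; 21:D/Q; 23:L/I; 29:C/T; 33:D/G; 35:E/T; 36:H/D; 37:Q/T; 43:Q/S.
That gives 14 mismatches out of 45 aligned sites, so the Hamming distance is 14.

14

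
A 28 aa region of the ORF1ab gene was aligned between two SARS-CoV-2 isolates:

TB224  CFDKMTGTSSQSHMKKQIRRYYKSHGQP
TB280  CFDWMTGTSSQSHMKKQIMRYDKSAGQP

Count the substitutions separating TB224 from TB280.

4

The sequences differ at positions 4 (K/W), 19 (R/M), 22 (Y/D), 25 (H/A).
That gives 4 mismatches out of 28 aligned sites, so the Hamming distance is 4.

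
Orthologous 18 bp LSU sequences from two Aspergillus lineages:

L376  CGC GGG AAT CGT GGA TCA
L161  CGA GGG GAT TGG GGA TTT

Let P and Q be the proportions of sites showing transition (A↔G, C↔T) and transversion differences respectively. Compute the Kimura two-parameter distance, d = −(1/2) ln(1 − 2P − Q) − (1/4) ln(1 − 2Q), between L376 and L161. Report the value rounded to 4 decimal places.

Mismatches occur at site 3 (C↔A, transversion), site 7 (A↔G, transition), site 10 (C↔T, transition), site 12 (T↔G, transversion), site 17 (C↔T, transition), site 18 (A↔T, transversion).
Of the 6 differences, 3 transitions and 3 transversions over 18 sites: P = 3/18 = 0.166667, Q = 3/18 = 0.166667.
d = −0.5·ln(0.499999) − 0.25·ln(0.666666) = −0.5·(-0.693149) − 0.25·(-0.405466) = 0.4479.

0.4479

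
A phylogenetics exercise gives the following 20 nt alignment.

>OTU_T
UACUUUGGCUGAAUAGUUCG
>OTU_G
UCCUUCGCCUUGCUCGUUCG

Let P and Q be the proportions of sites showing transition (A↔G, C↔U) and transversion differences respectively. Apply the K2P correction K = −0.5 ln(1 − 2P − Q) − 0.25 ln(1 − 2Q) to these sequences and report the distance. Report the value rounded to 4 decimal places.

Mismatches occur at site 2 (A→C, transversion), site 6 (U→C, transition), site 8 (G→C, transversion), site 11 (G→U, transversion), site 12 (A→G, transition), site 13 (A→C, transversion), site 15 (A→C, transversion).
Of the 7 differences, 2 transitions and 5 transversions over 20 sites: P = 2/20 = 0.100000, Q = 5/20 = 0.250000.
d = −0.5·ln(0.550000) − 0.25·ln(0.500000) = −0.5·(-0.597837) − 0.25·(-0.693147) = 0.4722.

0.4722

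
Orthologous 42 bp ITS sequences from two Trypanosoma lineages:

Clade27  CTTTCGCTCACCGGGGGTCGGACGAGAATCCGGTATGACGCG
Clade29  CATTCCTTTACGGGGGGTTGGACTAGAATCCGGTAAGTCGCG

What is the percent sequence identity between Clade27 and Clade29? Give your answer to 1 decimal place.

78.6%

Mismatches occur at site 2 (T↔A), site 6 (G↔C), site 7 (C↔T), site 9 (C↔T), site 12 (C↔G), site 19 (C↔T), site 24 (G↔T), site 36 (T↔A), site 38 (A↔T).
33 of the 42 sites match, so the percent identity is 33/42 × 100 = 78.6%.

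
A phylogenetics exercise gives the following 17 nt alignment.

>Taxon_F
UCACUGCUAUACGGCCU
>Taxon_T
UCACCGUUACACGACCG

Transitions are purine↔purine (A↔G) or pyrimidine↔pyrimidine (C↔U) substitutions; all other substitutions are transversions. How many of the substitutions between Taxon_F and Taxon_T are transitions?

4

Mismatches occur at site 5 (U→C, transition), site 7 (C→U, transition), site 10 (U→C, transition), site 14 (G→A, transition), site 17 (U→G, transversion).
Of the 5 differences, 4 transitions and 1 transversion, so the answer is 4.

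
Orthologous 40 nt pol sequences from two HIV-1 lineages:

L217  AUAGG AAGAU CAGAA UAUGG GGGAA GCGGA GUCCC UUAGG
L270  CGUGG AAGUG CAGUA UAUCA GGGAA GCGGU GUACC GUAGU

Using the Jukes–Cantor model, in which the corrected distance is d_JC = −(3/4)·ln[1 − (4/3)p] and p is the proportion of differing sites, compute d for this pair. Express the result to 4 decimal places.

0.3831

Differing sites — 1:A/C; 2:U/G; 3:A/U; 9:A/U; 10:U/G; 14:A/U; 19:G/C; 20:G/A; 30:A/U; 33:C/A; 36:U/G; 40:G/U.
p = 12/40 = 0.300000.
d = −0.75 · ln(1 − (4/3)·0.300000) = −0.75 · ln(0.600000) = −0.75 · (-0.510826) = 0.3831.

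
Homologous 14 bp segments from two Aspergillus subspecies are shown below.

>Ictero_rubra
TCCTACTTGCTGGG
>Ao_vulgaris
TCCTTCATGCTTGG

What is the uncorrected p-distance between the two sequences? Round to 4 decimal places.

0.2143

Differing sites — 5:A/T; 7:T/A; 12:G/T.
There are 3 differences over 14 sites, so p = 3/14 = 0.2143.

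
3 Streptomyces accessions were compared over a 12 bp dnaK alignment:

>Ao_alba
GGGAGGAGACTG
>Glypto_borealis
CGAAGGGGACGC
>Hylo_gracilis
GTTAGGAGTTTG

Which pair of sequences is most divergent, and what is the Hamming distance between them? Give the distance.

8

Pairwise Hamming distances:
  Ao_alba vs Glypto_borealis: 5
  Ao_alba vs Hylo_gracilis: 4
  Glypto_borealis vs Hylo_gracilis: 8
The largest is 8, between Glypto_borealis and Hylo_gracilis.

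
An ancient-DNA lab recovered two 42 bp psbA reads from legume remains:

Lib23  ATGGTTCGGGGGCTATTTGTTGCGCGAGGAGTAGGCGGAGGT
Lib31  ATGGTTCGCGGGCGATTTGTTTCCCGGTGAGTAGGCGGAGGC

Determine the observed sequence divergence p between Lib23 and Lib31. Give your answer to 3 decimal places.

0.167

Differing sites — 9:G/C; 14:T/G; 22:G/T; 24:G/C; 27:A/G; 28:G/T; 42:T/C.
There are 7 differences over 42 sites, so p = 7/42 = 0.167.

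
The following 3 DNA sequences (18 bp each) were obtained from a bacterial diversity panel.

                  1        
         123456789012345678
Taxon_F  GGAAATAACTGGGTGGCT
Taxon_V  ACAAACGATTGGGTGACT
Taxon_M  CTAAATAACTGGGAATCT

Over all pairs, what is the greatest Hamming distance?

Pairwise Hamming distances:
  Taxon_F vs Taxon_V: 6
  Taxon_F vs Taxon_M: 5
  Taxon_V vs Taxon_M: 8
The largest is 8, between Taxon_V and Taxon_M.

8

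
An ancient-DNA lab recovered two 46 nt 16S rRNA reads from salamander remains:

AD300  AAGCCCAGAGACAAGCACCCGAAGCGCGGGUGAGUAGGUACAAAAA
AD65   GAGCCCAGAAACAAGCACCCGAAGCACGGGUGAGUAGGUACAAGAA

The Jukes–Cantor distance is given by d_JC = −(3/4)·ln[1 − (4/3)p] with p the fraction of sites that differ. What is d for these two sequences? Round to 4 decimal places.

0.0924

Differing sites — 1:A/G; 10:G/A; 26:G/A; 44:A/G.
p = 4/46 = 0.086957.
d = −0.75 · ln(1 − (4/3)·0.086957) = −0.75 · ln(0.884057) = −0.75 · (-0.123234) = 0.0924.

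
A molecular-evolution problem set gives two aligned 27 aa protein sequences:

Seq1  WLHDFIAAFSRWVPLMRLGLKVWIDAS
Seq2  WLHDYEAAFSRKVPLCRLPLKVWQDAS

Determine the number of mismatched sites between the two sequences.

6

Mismatches occur at site 5 (F→Y), site 6 (I→E), site 12 (W→K), site 16 (M→C), site 19 (G→P), site 24 (I→Q).
That gives 6 mismatches out of 27 aligned sites, so the Hamming distance is 6.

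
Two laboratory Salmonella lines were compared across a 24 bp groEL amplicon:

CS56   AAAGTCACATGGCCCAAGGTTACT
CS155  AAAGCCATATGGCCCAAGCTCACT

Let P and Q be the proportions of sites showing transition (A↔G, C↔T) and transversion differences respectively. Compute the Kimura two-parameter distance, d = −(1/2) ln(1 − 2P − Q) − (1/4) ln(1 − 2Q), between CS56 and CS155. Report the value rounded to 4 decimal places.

0.1942

Mismatches occur at site 5 (T/C, transition), site 8 (C/T, transition), site 19 (G/C, transversion), site 21 (T/C, transition).
Of the 4 differences, 3 transitions and 1 transversion over 24 sites: P = 3/24 = 0.125000, Q = 1/24 = 0.041667.
d = −0.5·ln(0.708333) − 0.25·ln(0.916666) = −0.5·(-0.344841) − 0.25·(-0.087012) = 0.1942.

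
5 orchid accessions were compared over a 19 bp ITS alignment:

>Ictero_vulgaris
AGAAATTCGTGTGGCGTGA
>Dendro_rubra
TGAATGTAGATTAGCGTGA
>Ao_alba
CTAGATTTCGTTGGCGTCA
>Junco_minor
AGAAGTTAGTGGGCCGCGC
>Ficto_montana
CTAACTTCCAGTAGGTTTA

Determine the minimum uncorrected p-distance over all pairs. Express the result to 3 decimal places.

Pairwise Hamming distances:
  Ictero_vulgaris vs Dendro_rubra: 7
  Ictero_vulgaris vs Ao_alba: 8
  Ictero_vulgaris vs Junco_minor: 6
  Ictero_vulgaris vs Ficto_montana: 9
  Dendro_rubra vs Ao_alba: 10
  Dendro_rubra vs Junco_minor: 10
  Dendro_rubra vs Ficto_montana: 10
  Ao_alba vs Junco_minor: 13
  Ao_alba vs Ficto_montana: 9
  Junco_minor vs Ficto_montana: 14
The smallest is 6 mismatches, between Ictero_vulgaris and Junco_minor; p = 6/19 = 0.316.

0.316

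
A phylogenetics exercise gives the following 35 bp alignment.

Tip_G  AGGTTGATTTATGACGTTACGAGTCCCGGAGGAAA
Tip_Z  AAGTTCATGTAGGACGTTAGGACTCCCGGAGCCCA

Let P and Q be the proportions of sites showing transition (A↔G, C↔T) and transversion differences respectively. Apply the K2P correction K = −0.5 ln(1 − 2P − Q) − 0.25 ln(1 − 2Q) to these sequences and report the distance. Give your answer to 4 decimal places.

0.3210

The sequences differ at positions 2 (G/A, transition), 6 (G/C, transversion), 9 (T/G, transversion), 12 (T/G, transversion), 20 (C/G, transversion), 23 (G/C, transversion), 32 (G/C, transversion), 33 (A/C, transversion), 34 (A/C, transversion).
Of the 9 differences, 1 transition and 8 transversions over 35 sites: P = 1/35 = 0.028571, Q = 8/35 = 0.228571.
d = −0.5·ln(0.714287) − 0.25·ln(0.542858) = −0.5·(-0.336470) − 0.25·(-0.610908) = 0.3210.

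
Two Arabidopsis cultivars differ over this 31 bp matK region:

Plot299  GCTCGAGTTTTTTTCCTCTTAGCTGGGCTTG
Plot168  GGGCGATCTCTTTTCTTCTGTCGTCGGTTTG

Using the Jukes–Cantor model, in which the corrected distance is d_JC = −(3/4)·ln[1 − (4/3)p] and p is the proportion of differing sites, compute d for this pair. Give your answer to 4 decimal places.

0.5445

The sequences differ at positions 2 (C/G), 3 (T/G), 7 (G/T), 8 (T/C), 10 (T/C), 16 (C/T), 20 (T/G), 21 (A/T), 22 (G/C), 23 (C/G), 25 (G/C), 28 (C/T).
p = 12/31 = 0.387097.
d = −0.75 · ln(1 − (4/3)·0.387097) = −0.75 · ln(0.483871) = −0.75 · (-0.725937) = 0.5445.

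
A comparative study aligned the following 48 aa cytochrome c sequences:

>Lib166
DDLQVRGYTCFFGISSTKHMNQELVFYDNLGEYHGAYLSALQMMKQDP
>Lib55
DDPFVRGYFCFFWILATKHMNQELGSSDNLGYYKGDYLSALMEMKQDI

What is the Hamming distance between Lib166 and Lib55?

The sequences differ at positions 3 (L/P), 4 (Q/F), 9 (T/F), 13 (G/W), 15 (S/L), 16 (S/A), 25 (V/G), 26 (F/S), 27 (Y/S), 32 (E/Y), 34 (H/K), 36 (A/D), 42 (Q/M), 43 (M/E), 48 (P/I).
That gives 15 mismatches out of 48 aligned sites, so the Hamming distance is 15.

15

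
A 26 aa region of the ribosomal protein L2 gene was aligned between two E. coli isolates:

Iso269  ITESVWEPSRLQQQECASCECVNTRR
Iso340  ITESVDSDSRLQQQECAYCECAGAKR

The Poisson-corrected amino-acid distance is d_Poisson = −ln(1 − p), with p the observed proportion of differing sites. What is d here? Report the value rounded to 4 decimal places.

0.3677

Differing sites — 6:W/D; 7:E/S; 8:P/D; 18:S/Y; 22:V/A; 23:N/G; 24:T/A; 25:R/K.
p = 8/26 = 0.307692.
d = −ln(1 − 0.307692) = −ln(0.692308) = 0.3677.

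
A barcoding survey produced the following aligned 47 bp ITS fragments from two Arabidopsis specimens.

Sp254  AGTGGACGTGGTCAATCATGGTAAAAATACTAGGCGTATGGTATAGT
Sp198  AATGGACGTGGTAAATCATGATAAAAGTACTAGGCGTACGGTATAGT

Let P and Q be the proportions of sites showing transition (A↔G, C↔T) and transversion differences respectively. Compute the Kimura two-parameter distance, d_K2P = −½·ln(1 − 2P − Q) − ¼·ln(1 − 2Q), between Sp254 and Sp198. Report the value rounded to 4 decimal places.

The sequences differ at positions 2 (G/A, transition), 13 (C/A, transversion), 21 (G/A, transition), 27 (A/G, transition), 39 (T/C, transition).
Of the 5 differences, 4 transitions and 1 transversion over 47 sites: P = 4/47 = 0.085106, Q = 1/47 = 0.021277.
d = −0.5·ln(0.808511) − 0.25·ln(0.957446) = −0.5·(-0.212561) − 0.25·(-0.043486) = 0.1172.

0.1172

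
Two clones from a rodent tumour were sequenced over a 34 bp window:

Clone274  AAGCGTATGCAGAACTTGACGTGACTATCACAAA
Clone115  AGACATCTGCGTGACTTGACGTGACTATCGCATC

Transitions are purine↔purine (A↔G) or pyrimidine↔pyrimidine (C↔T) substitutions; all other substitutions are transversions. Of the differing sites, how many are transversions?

Differing sites — 2:A/G (Ti); 3:G/A (Ti); 5:G/A (Ti); 7:A/C (Tv); 11:A/G (Ti); 12:G/T (Tv); 13:A/G (Ti); 30:A/G (Ti); 33:A/T (Tv); 34:A/C (Tv).
Of the 10 differences, 6 transitions and 4 transversions, so the answer is 4.

4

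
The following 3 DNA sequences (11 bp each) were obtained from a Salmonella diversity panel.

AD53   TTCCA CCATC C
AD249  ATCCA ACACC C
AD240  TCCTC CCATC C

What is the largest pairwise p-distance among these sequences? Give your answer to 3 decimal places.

Pairwise Hamming distances:
  AD53 vs AD249: 3
  AD53 vs AD240: 3
  AD249 vs AD240: 6
The largest is 6 mismatches, between AD249 and AD240; p = 6/11 = 0.545.

0.545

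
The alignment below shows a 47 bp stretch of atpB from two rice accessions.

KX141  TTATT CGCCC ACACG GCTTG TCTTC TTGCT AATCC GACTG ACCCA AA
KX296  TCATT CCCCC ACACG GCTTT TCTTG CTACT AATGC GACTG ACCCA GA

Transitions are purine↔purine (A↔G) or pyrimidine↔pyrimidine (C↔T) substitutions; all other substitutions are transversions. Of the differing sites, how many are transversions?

Mismatches occur at site 2 (T↔C, transition), site 7 (G↔C, transversion), site 20 (G↔T, transversion), site 25 (C↔G, transversion), site 26 (T↔C, transition), site 28 (G↔A, transition), site 34 (C↔G, transversion), site 46 (A↔G, transition).
Of the 8 differences, 4 transitions and 4 transversions, so the answer is 4.

4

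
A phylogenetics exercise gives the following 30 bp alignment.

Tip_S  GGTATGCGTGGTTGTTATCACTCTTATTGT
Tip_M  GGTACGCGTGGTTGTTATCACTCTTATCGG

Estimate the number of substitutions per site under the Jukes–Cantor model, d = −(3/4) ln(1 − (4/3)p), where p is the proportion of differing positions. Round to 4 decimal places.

0.1073

The sequences differ at positions 5 (T/C), 28 (T/C), 30 (T/G).
p = 3/30 = 0.100000.
d = −0.75 · ln(1 − (4/3)·0.100000) = −0.75 · ln(0.866667) = −0.75 · (-0.143100) = 0.1073.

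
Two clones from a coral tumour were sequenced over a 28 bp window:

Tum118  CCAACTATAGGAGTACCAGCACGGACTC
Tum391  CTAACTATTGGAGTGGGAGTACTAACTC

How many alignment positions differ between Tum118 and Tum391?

8

Differing sites — 2:C/T; 9:A/T; 15:A/G; 16:C/G; 17:C/G; 20:C/T; 23:G/T; 24:G/A.
That gives 8 mismatches out of 28 aligned sites, so the Hamming distance is 8.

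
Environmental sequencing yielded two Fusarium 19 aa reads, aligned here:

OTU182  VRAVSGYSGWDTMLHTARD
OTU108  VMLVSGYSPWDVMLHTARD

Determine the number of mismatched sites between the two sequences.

4

Mismatches occur at site 2 (R/M), site 3 (A/L), site 9 (G/P), site 12 (T/V).
That gives 4 mismatches out of 19 aligned sites, so the Hamming distance is 4.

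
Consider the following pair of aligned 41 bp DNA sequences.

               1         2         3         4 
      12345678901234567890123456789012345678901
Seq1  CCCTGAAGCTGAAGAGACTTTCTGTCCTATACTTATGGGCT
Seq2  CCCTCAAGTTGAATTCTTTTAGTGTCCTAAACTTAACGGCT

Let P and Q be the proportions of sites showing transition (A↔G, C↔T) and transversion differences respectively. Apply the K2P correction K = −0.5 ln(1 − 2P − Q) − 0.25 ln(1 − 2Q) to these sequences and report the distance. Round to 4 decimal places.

The sequences differ at positions 5 (G/C, transversion), 9 (C/T, transition), 14 (G/T, transversion), 15 (A/T, transversion), 16 (G/C, transversion), 17 (A/T, transversion), 18 (C/T, transition), 21 (T/A, transversion), 22 (C/G, transversion), 30 (T/A, transversion), 36 (T/A, transversion), 37 (G/C, transversion).
Of the 12 differences, 2 transitions and 10 transversions over 41 sites: P = 2/41 = 0.048780, Q = 10/41 = 0.243902.
d = −0.5·ln(0.658538) − 0.25·ln(0.512196) = −0.5·(-0.417733) − 0.25·(-0.669048) = 0.3761.

0.3761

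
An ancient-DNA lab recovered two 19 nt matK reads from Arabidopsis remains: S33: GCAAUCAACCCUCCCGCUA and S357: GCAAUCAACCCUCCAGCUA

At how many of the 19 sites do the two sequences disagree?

1

A single mismatch occurs at site 15 (C→A).
That gives 1 mismatch out of 19 aligned sites, so the Hamming distance is 1.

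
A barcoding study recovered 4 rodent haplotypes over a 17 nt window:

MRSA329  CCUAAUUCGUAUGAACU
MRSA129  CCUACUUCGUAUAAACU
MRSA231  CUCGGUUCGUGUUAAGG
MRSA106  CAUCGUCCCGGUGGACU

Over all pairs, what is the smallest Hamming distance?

2

Pairwise Hamming distances:
  MRSA329 vs MRSA129: 2
  MRSA329 vs MRSA231: 8
  MRSA329 vs MRSA106: 8
  MRSA129 vs MRSA231: 8
  MRSA129 vs MRSA106: 9
  MRSA231 vs MRSA106: 10
The smallest is 2, between MRSA329 and MRSA129.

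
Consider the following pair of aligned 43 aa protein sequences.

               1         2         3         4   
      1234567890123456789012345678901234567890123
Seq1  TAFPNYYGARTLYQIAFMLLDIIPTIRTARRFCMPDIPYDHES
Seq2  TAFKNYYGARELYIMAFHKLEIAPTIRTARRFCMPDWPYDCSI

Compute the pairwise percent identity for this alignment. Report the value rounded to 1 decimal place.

The sequences differ at positions 4 (P/K), 11 (T/E), 14 (Q/I), 15 (I/M), 18 (M/H), 19 (L/K), 21 (D/E), 23 (I/A), 37 (I/W), 41 (H/C), 42 (E/S), 43 (S/I).
31 of the 43 sites match, so the percent identity is 31/43 × 100 = 72.1%.

72.1%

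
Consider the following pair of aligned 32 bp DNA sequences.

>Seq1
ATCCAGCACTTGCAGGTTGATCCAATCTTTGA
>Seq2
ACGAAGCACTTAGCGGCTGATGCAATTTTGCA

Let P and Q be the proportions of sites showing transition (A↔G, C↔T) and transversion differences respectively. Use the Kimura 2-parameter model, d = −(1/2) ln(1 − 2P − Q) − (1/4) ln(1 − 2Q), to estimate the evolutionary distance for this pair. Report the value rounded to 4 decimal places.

0.4601

Differing sites — 2:T/C (Ti); 3:C/G (Tv); 4:C/A (Tv); 12:G/A (Ti); 13:C/G (Tv); 14:A/C (Tv); 17:T/C (Ti); 22:C/G (Tv); 27:C/T (Ti); 30:T/G (Tv); 31:G/C (Tv).
Of the 11 differences, 4 transitions and 7 transversions over 32 sites: P = 4/32 = 0.125000, Q = 7/32 = 0.218750.
d = −0.5·ln(0.531250) − 0.25·ln(0.562500) = −0.5·(-0.632523) − 0.25·(-0.575364) = 0.4601.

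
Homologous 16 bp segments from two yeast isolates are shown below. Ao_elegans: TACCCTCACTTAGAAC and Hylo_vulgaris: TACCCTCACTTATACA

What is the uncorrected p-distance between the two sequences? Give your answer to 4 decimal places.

0.1875

Mismatches occur at site 13 (G→T), site 15 (A→C), site 16 (C→A).
There are 3 differences over 16 sites, so p = 3/16 = 0.1875.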